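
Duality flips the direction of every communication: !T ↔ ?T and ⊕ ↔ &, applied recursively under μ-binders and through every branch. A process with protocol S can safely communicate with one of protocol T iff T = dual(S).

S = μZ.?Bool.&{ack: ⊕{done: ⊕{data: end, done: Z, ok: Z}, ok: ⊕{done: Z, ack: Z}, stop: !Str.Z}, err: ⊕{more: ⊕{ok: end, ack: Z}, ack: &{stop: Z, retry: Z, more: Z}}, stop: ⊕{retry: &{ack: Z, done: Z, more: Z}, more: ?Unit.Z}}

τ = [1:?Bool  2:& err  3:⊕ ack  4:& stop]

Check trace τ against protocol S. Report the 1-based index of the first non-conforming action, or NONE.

step 1: ?Bool  ok  residual = &{ack: ⊕{done: ⊕{data: end, done: μZ.…, ok: μZ.…}, ok: ⊕{done: μZ.…, ack: μZ.…}, stop: !Str.μZ.…}, err: ⊕{more: ⊕{ok: end, ack: μZ.…}, ack: &{stop: μZ.…, retry: μZ.…, more: μZ.…}}, stop: ⊕{retry: &{ack: μZ.…, done: μZ.…, more: μZ.…}, more: ?Unit.μZ.…}}
step 2: & err  ok  residual = ⊕{more: ⊕{ok: end, ack: μZ.…}, ack: &{stop: μZ.…, retry: μZ.…, more: μZ.…}}
step 3: ⊕ ack  ok  residual = &{stop: μZ.…, retry: μZ.…, more: μZ.…}
step 4: & stop  ok  residual = μZ.…
trace exhausted — no violation

NONE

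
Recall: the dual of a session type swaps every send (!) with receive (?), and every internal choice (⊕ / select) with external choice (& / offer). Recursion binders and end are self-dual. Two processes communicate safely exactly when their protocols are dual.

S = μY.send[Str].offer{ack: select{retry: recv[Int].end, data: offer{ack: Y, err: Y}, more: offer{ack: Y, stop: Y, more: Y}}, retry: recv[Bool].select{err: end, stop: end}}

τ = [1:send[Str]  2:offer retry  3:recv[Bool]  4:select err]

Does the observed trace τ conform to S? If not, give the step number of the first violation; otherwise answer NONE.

NONE

@1 send[Str]  ok  residual = offer{ack: select{retry: recv[Int].end, data: offer{ack: μY.…, err: μY.…}, more: offer{ack: μY.…, stop: μY.…, more: μY.…}}, retry: recv[Bool].select{err: end, stop: end}}
@2 offer retry  ok  residual = recv[Bool].select{err: end, stop: end}
@3 recv[Bool]  ok  residual = select{err: end, stop: end}
@4 select err  ok  residual = end
all 4 steps conform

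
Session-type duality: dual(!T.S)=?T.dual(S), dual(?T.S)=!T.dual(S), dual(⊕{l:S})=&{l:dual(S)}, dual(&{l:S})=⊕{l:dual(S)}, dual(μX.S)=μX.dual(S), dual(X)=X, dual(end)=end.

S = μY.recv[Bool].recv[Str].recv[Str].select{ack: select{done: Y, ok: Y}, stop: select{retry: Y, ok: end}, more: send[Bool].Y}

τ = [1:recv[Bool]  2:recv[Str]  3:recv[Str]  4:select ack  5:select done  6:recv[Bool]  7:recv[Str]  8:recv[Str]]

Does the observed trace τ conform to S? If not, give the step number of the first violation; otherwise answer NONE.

[1] recv[Bool]  ✓  residual = recv[Str].recv[Str].select{ack: select{done: μY.…, ok: μY.…}, stop: select{retry: μY.…, ok: end}, more: send[Bool].μY.…}
[2] recv[Str]  ✓  residual = recv[Str].select{ack: select{done: μY.…, ok: μY.…}, stop: select{retry: μY.…, ok: end}, more: send[Bool].μY.…}
[3] recv[Str]  ✓  residual = select{ack: select{done: μY.…, ok: μY.…}, stop: select{retry: μY.…, ok: end}, more: send[Bool].μY.…}
[4] select ack  ✓  residual = select{done: μY.…, ok: μY.…}
[5] select done  ✓  residual = μY.…
[6] recv[Bool]  ✓  residual = recv[Str].recv[Str].select{ack: select{done: μY.…, ok: μY.…}, stop: select{retry: μY.…, ok: end}, more: send[Bool].μY.…}
[7] recv[Str]  ✓  residual = recv[Str].select{ack: select{done: μY.…, ok: μY.…}, stop: select{retry: μY.…, ok: end}, more: send[Bool].μY.…}
[8] recv[Str]  ✓  residual = select{ack: select{done: μY.…, ok: μY.…}, stop: select{retry: μY.…, ok: end}, more: send[Bool].μY.…}
all 8 steps conform

NONE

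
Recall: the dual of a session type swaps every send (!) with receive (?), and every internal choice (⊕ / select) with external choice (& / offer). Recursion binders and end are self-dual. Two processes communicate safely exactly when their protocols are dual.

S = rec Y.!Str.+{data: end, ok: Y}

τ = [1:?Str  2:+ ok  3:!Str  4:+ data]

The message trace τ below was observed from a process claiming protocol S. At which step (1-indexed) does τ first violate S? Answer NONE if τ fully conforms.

1

@1 got ?Str, protocol expects !Str  ✗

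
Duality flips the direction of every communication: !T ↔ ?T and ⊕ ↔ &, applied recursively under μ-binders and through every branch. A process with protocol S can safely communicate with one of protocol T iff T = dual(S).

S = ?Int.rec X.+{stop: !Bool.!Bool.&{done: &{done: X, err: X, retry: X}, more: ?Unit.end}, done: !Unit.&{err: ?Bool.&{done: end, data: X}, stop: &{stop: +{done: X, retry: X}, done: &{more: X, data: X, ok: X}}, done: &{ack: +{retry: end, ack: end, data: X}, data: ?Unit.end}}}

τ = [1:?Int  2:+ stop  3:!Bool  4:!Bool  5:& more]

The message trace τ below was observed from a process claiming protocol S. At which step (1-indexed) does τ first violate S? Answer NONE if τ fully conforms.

NONE

[1] ?Int  ✓  now at rec X.…
[2] + stop  ✓  now at !Bool.!Bool.&{done: &{done: rec X.…, err: rec X.…, retry: rec X.…}, more: ?Unit.end}
[3] !Bool  ✓  now at !Bool.&{done: &{done: rec X.…, err: rec X.…, retry: rec X.…}, more: ?Unit.end}
[4] !Bool  ✓  now at &{done: &{done: rec X.…, err: rec X.…, retry: rec X.…}, more: ?Unit.end}
[5] & more  ✓  now at ?Unit.end
trace exhausted — no violation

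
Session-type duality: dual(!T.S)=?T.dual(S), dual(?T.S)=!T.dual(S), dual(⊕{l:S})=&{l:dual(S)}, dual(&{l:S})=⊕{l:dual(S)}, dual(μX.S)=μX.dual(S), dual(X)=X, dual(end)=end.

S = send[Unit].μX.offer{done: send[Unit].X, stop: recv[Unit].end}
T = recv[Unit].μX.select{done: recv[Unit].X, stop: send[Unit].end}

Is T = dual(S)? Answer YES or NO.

YES

send[Unit] ‖ recv[Unit]  ok
  μX ‖ μX  ok (binder kept)
    offer{done,stop} ‖ select{done,stop}  ok labels match
      • done:
        send[Unit] ‖ recv[Unit]  ok
          X ‖ X  ok
      • stop:
        recv[Unit] ‖ send[Unit]  ok
          end ‖ end  ok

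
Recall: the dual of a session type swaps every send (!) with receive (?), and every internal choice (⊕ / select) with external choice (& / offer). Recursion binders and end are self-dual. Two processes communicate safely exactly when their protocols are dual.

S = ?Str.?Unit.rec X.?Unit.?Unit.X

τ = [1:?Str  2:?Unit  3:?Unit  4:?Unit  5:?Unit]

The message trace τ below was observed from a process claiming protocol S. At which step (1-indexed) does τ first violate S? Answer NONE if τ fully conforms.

@1 ?Str  ✓  state: ?Unit.rec X.…
@2 ?Unit  ✓  state: rec X.…
@3 ?Unit  ✓  state: ?Unit.rec X.…
@4 ?Unit  ✓  state: rec X.…
@5 ?Unit  ✓  state: ?Unit.rec X.…
trace exhausted — no violation

NONE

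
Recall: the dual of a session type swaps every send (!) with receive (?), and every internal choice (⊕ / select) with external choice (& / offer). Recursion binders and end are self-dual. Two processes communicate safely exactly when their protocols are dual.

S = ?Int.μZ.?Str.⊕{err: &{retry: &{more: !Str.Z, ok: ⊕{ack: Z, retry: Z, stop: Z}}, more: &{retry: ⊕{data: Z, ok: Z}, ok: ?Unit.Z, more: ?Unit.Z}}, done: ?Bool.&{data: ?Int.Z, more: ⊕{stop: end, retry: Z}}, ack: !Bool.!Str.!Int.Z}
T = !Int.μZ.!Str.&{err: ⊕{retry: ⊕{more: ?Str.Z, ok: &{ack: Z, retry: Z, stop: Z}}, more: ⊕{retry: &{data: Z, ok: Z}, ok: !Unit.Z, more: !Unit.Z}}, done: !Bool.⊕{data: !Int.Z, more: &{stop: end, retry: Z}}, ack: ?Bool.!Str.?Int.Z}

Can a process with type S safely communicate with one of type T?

NO

?Int ‖ !Int  ok
  μZ ‖ μZ  ok (μ self-dual)
    ?Str ‖ !Str  ok
      ⊕{err,done,ack} ‖ &{err,done,ack}  ok labels match
        • err:
          &{retry,more} ‖ ⊕{retry,more}  ok labels match
            • retry:
              &{more,ok} ‖ ⊕{more,ok}  ok labels match
                • more:
                  !Str ‖ ?Str  ok
                    Z ‖ Z  ok
                • ok:
                  ⊕{ack,retry,stop} ‖ &{ack,retry,stop}  ok labels match
                    • ack:
                      Z ‖ Z  ok
                    • retry:
                      Z ‖ Z  ok
                    • stop:
                      Z ‖ Z  ok
            • more:
              &{retry,ok,more} ‖ ⊕{retry,ok,more}  ok labels match
                • retry:
                  ⊕{data,ok} ‖ &{data,ok}  ok labels match
                    • data:
                      Z ‖ Z  ok
                    • ok:
                      Z ‖ Z  ok
                • ok:
                  ?Unit ‖ !Unit  ok
                    Z ‖ Z  ok
                • more:
                  ?Unit ‖ !Unit  ok
                    Z ‖ Z  ok
        • done:
          ?Bool ‖ !Bool  ok
            &{data,more} ‖ ⊕{data,more}  ok labels match
              • data:
                ?Int ‖ !Int  ok
                  Z ‖ Z  ok
              • more:
                ⊕{stop,retry} ‖ &{stop,retry}  ok labels match
                  • stop:
                    end ‖ end  ok
                  • retry:
                    Z ‖ Z  ok
        • ack:
          !Bool ‖ ?Bool  ok
            !Str ‖ !Str  ✗ same direction on both sides — not dual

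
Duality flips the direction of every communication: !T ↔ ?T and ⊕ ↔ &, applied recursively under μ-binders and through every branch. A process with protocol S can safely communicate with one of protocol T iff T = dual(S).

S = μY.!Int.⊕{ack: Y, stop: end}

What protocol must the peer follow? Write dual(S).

μY.?Int.&{ack: Y, stop: end}

μY → μY  (μ self-dual)
  !Int → ?Int
    ⊕{ack,stop} → &{ack,stop}  (internal→external)
      case ack:
        Y ↦ Y
      case stop:
        end ↦ end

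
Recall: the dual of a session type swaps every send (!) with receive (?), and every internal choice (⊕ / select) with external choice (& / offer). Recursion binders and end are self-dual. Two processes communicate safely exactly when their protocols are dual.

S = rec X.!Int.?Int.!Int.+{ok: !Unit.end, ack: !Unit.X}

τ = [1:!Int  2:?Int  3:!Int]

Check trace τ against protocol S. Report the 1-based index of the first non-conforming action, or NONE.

@1 !Int  ok  cont: ?Int.!Int.+{ok: !Unit.end, ack: !Unit.rec X.…}
@2 ?Int  ok  cont: !Int.+{ok: !Unit.end, ack: !Unit.rec X.…}
@3 !Int  ok  cont: +{ok: !Unit.end, ack: !Unit.rec X.…}
all 3 steps conform

NONE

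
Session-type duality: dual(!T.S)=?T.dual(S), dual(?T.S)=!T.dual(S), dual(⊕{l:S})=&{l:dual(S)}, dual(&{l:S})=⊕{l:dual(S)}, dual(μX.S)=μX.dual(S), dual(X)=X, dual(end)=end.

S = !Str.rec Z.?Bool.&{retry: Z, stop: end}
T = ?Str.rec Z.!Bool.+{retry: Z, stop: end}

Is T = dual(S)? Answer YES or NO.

YES

!Str | ?Str  ✓
  rec Z | rec Z  ✓ (binder kept)
    ?Bool | !Bool  ✓
      &{retry,stop} | +{retry,stop}  ✓ same labels
        case retry:
          Z | Z  ✓
        case stop:
          end | end  ✓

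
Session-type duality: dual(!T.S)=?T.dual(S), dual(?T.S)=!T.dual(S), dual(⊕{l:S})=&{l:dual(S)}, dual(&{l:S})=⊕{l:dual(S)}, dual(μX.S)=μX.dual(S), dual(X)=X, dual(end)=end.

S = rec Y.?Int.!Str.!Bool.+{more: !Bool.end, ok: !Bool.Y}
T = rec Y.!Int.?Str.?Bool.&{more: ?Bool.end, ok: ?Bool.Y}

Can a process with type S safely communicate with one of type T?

rec Y ‖ rec Y  ok (μ self-dual)
  ?Int ‖ !Int  ok
    !Str ‖ ?Str  ok
      !Bool ‖ ?Bool  ok
        +{more,ok} ‖ &{more,ok}  ok labels match
          [more]
            !Bool ‖ ?Bool  ok
              end ‖ end  ok
          [ok]
            !Bool ‖ ?Bool  ok
              Y ‖ Y  ok

YES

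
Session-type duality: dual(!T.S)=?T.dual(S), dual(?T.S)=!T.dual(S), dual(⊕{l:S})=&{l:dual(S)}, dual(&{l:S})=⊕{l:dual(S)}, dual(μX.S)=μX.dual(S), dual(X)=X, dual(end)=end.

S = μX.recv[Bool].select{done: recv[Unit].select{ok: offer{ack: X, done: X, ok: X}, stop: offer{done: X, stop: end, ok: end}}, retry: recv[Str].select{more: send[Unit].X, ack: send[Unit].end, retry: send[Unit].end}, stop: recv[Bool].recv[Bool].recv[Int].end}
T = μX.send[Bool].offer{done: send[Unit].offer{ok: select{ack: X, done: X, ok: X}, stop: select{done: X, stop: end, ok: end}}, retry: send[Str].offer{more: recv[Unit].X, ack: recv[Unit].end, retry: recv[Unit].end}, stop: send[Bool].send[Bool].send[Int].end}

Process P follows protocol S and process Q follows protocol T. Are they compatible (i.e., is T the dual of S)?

YES

μX ‖ μX  ok (rec unchanged)
  recv[Bool] ‖ send[Bool]  ok
    select{done,retry,stop} ‖ offer{done,retry,stop}  ok labels match
      [done]
        recv[Unit] ‖ send[Unit]  ok
          select{ok,stop} ‖ offer{ok,stop}  ok labels match
            [ok]
              offer{ack,done,ok} ‖ select{ack,done,ok}  ok labels match
                [ack]
                  X ‖ X  ok
                [done]
                  X ‖ X  ok
                [ok]
                  X ‖ X  ok
            [stop]
              offer{done,stop,ok} ‖ select{done,stop,ok}  ok labels match
                [done]
                  X ‖ X  ok
                [stop]
                  end ‖ end  ok
                [ok]
                  end ‖ end  ok
      [retry]
        recv[Str] ‖ send[Str]  ok
          select{more,ack,retry} ‖ offer{more,ack,retry}  ok labels match
            [more]
              send[Unit] ‖ recv[Unit]  ok
                X ‖ X  ok
            [ack]
              send[Unit] ‖ recv[Unit]  ok
                end ‖ end  ok
            [retry]
              send[Unit] ‖ recv[Unit]  ok
                end ‖ end  ok
      [stop]
        recv[Bool] ‖ send[Bool]  ok
          recv[Bool] ‖ send[Bool]  ok
            recv[Int] ‖ send[Int]  ok
              end ‖ end  ok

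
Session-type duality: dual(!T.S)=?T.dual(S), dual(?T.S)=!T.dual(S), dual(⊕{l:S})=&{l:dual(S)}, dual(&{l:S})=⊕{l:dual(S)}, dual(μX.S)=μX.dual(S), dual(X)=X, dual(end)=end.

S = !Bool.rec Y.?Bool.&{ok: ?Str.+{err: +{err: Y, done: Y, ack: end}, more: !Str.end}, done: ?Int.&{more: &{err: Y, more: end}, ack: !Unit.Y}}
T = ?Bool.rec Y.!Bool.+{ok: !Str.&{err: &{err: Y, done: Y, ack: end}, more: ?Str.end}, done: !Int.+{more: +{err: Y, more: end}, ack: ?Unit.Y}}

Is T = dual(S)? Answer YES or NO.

!Bool ‖ ?Bool  match
  rec Y ‖ rec Y  match (μ self-dual)
    ?Bool ‖ !Bool  match
      &{ok,done} ‖ +{ok,done}  match label sets agree
        • ok:
          ?Str ‖ !Str  match
            +{err,more} ‖ &{err,more}  match label sets agree
              • err:
                +{err,done,ack} ‖ &{err,done,ack}  match label sets agree
                  • err:
                    Y ‖ Y  match
                  • done:
                    Y ‖ Y  match
                  • ack:
                    end ‖ end  match
              • more:
                !Str ‖ ?Str  match
                  end ‖ end  match
        • done:
          ?Int ‖ !Int  match
            &{more,ack} ‖ +{more,ack}  match label sets agree
              • more:
                &{err,more} ‖ +{err,more}  match label sets agree
                  • err:
                    Y ‖ Y  match
                  • more:
                    end ‖ end  match
              • ack:
                !Unit ‖ ?Unit  match
                  Y ‖ Y  match

YES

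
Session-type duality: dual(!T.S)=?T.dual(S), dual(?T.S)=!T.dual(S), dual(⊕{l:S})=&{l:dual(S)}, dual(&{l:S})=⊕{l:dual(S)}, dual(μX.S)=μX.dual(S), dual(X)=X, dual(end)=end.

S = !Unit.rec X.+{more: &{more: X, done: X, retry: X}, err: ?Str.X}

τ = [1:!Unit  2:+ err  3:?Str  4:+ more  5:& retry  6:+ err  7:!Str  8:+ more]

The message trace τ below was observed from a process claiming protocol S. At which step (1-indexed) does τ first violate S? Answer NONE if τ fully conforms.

[1] !Unit  match  cont: rec X.…
[2] + err  match  cont: ?Str.rec X.…
[3] ?Str  match  cont: rec X.…
[4] + more  match  cont: &{more: rec X.…, done: rec X.…, retry: rec X.…}
[5] & retry  match  cont: rec X.…
[6] + err  match  cont: ?Str.rec X.…
[7] got !Str, protocol expects ?Str  ✗

7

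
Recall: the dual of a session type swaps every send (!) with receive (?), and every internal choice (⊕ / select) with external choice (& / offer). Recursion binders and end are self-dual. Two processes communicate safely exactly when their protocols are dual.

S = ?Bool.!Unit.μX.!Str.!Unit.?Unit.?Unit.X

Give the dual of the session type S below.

!Bool.?Unit.μX.?Str.?Unit.!Unit.!Unit.X

?Bool = !Bool
  !Unit = ?Unit
    μX = μX  (μ self-dual)
      !Str = ?Str
        !Unit = ?Unit
          ?Unit = !Unit
            ?Unit = !Unit
              X ↦ X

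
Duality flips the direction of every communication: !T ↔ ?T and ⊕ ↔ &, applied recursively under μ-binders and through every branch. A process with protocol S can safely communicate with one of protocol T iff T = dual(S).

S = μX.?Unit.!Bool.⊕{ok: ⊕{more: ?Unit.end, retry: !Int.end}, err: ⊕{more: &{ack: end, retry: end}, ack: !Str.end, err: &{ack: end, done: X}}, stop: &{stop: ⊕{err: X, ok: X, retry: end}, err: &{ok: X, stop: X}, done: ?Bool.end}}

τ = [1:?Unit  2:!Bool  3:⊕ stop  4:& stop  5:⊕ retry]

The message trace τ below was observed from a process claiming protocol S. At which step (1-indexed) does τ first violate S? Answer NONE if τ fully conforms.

step 1: ?Unit  ✓  now at !Bool.⊕{ok: ⊕{more: ?Unit.end, retry: !Int.end}, err: ⊕{more: &{ack: end, retry: end}, ack: !Str.end, err: &{ack: end, done: μX.…}}, stop: &{stop: ⊕{err: μX.…, ok: μX.…, retry: end}, err: &{ok: μX.…, stop: μX.…}, done: ?Bool.end}}
step 2: !Bool  ✓  now at ⊕{ok: ⊕{more: ?Unit.end, retry: !Int.end}, err: ⊕{more: &{ack: end, retry: end}, ack: !Str.end, err: &{ack: end, done: μX.…}}, stop: &{stop: ⊕{err: μX.…, ok: μX.…, retry: end}, err: &{ok: μX.…, stop: μX.…}, done: ?Bool.end}}
step 3: ⊕ stop  ✓  now at &{stop: ⊕{err: μX.…, ok: μX.…, retry: end}, err: &{ok: μX.…, stop: μX.…}, done: ?Bool.end}
step 4: & stop  ✓  now at ⊕{err: μX.…, ok: μX.…, retry: end}
step 5: ⊕ retry  ✓  now at end
τ conforms to S (length 5)

NONE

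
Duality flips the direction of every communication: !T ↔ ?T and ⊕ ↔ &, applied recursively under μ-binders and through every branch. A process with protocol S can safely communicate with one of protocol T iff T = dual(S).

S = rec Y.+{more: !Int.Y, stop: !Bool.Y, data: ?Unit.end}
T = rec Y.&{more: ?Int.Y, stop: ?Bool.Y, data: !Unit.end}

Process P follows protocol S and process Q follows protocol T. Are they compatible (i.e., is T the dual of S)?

YES

rec Y | rec Y  ✓ (μ self-dual)
  +{more,stop,data} | &{more,stop,data}  ✓ labels match
    • more:
      !Int | ?Int  ✓
        Y | Y  ✓
    • stop:
      !Bool | ?Bool  ✓
        Y | Y  ✓
    • data:
      ?Unit | !Unit  ✓
        end | end  ✓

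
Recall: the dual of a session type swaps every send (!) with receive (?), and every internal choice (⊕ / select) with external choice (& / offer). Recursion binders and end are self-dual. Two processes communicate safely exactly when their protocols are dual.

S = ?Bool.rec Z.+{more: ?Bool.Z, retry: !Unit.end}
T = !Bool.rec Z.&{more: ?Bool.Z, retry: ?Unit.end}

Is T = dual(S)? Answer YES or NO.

NO

?Bool vs !Bool  ok
  rec Z vs rec Z  ok (binder kept)
    +{more,retry} vs &{more,retry}  ok label sets agree
      case more:
        ?Bool vs ?Bool  ✗ same direction on both sides — not dual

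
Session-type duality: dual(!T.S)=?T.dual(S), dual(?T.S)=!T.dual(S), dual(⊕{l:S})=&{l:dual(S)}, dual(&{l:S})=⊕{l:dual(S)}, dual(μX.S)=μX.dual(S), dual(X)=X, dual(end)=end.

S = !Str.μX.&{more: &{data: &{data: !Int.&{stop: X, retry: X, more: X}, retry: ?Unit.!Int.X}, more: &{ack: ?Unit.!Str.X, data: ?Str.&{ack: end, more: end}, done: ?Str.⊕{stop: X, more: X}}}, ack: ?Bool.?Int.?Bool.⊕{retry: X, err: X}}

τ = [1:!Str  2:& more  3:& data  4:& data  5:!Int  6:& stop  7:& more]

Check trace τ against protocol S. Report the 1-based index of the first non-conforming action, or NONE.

step 1: !Str  ok  cont: μX.…
step 2: & more  ok  cont: &{data: &{data: !Int.&{stop: μX.…, retry: μX.…, more: μX.…}, retry: ?Unit.!Int.μX.…}, more: &{ack: ?Unit.!Str.μX.…, data: ?Str.&{ack: end, more: end}, done: ?Str.⊕{stop: μX.…, more: μX.…}}}
step 3: & data  ok  cont: &{data: !Int.&{stop: μX.…, retry: μX.…, more: μX.…}, retry: ?Unit.!Int.μX.…}
step 4: & data  ok  cont: !Int.&{stop: μX.…, retry: μX.…, more: μX.…}
step 5: !Int  ok  cont: &{stop: μX.…, retry: μX.…, more: μX.…}
step 6: & stop  ok  cont: μX.…
step 7: & more  ok  cont: &{data: &{data: !Int.&{stop: μX.…, retry: μX.…, more: μX.…}, retry: ?Unit.!Int.μX.…}, more: &{ack: ?Unit.!Str.μX.…, data: ?Str.&{ack: end, more: end}, done: ?Str.⊕{stop: μX.…, more: μX.…}}}
trace exhausted — no violation

NONE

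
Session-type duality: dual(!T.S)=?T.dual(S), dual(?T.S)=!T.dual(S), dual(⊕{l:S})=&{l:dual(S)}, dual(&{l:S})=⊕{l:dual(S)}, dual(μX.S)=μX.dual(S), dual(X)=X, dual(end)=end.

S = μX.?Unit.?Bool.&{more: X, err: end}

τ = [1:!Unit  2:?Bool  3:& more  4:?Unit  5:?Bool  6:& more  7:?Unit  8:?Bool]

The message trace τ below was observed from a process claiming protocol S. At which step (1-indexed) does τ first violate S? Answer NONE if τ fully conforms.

1

@1 got !Unit, protocol expects ?Unit  ✗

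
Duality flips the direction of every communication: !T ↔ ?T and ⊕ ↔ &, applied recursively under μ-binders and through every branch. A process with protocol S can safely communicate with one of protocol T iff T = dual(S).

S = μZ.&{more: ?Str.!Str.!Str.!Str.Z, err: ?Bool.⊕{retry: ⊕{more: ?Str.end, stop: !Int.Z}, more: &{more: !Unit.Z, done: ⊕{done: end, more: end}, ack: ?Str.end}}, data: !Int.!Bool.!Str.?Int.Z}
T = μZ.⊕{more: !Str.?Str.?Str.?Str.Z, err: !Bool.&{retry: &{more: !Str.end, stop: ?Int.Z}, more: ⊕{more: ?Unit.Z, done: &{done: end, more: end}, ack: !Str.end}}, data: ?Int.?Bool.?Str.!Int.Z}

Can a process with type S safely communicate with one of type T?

μZ ‖ μZ  match (rec unchanged)
  &{more,err,data} ‖ ⊕{more,err,data}  match same labels
    [more]
      ?Str ‖ !Str  match
        !Str ‖ ?Str  match
          !Str ‖ ?Str  match
            !Str ‖ ?Str  match
              Z ‖ Z  match
    [err]
      ?Bool ‖ !Bool  match
        ⊕{retry,more} ‖ &{retry,more}  match same labels
          [retry]
            ⊕{more,stop} ‖ &{more,stop}  match same labels
              [more]
                ?Str ‖ !Str  match
                  end ‖ end  match
              [stop]
                !Int ‖ ?Int  match
                  Z ‖ Z  match
          [more]
            &{more,done,ack} ‖ ⊕{more,done,ack}  match same labels
              [more]
                !Unit ‖ ?Unit  match
                  Z ‖ Z  match
              [done]
                ⊕{done,more} ‖ &{done,more}  match same labels
                  [done]
                    end ‖ end  match
                  [more]
                    end ‖ end  match
              [ack]
                ?Str ‖ !Str  match
                  end ‖ end  match
    [data]
      !Int ‖ ?Int  match
        !Bool ‖ ?Bool  match
          !Str ‖ ?Str  match
            ?Int ‖ !Int  match
              Z ‖ Z  match

YES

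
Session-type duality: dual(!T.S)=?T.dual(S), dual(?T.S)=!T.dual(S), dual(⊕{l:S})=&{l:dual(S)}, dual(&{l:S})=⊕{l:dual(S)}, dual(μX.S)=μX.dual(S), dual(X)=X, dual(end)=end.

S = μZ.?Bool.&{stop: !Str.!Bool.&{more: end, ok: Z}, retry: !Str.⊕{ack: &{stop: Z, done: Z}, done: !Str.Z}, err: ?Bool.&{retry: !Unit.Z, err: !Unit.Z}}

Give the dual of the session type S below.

μZ ↦ μZ  (binder kept)
  ?Bool ↦ !Bool
    &{stop,retry,err} ↦ ⊕{stop,retry,err}  (offer→select)
      [stop]
        !Str ↦ ?Str
          !Bool ↦ ?Bool
            &{more,ok} ↦ ⊕{more,ok}  (offer→select)
              [more]
                end self-dual
              [ok]
                Z self-dual
      [retry]
        !Str ↦ ?Str
          ⊕{ack,done} ↦ &{ack,done}  (select→offer)
            [ack]
              &{stop,done} ↦ ⊕{stop,done}  (offer→select)
                [stop]
                  Z self-dual
                [done]
                  Z self-dual
            [done]
              !Str ↦ ?Str
                Z self-dual
      [err]
        ?Bool ↦ !Bool
          &{retry,err} ↦ ⊕{retry,err}  (offer→select)
            [retry]
              !Unit ↦ ?Unit
                Z self-dual
            [err]
              !Unit ↦ ?Unit
                Z self-dual

μZ.!Bool.⊕{stop: ?Str.?Bool.⊕{more: end, ok: Z}, retry: ?Str.&{ack: ⊕{stop: Z, done: Z}, done: ?Str.Z}, err: !Bool.⊕{retry: ?Unit.Z, err: ?Unit.Z}}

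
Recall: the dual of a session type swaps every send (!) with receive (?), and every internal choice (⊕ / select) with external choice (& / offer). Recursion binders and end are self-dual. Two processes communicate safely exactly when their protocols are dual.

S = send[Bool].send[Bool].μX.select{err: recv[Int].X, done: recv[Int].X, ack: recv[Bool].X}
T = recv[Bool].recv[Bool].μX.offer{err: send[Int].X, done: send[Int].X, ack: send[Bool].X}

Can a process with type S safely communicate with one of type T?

YES

send[Bool] vs recv[Bool]  match
  send[Bool] vs recv[Bool]  match
    μX vs μX  match (μ self-dual)
      select{err,done,ack} vs offer{err,done,ack}  match label sets agree
        [err]
          recv[Int] vs send[Int]  match
            X vs X  match
        [done]
          recv[Int] vs send[Int]  match
            X vs X  match
        [ack]
          recv[Bool] vs send[Bool]  match
            X vs X  match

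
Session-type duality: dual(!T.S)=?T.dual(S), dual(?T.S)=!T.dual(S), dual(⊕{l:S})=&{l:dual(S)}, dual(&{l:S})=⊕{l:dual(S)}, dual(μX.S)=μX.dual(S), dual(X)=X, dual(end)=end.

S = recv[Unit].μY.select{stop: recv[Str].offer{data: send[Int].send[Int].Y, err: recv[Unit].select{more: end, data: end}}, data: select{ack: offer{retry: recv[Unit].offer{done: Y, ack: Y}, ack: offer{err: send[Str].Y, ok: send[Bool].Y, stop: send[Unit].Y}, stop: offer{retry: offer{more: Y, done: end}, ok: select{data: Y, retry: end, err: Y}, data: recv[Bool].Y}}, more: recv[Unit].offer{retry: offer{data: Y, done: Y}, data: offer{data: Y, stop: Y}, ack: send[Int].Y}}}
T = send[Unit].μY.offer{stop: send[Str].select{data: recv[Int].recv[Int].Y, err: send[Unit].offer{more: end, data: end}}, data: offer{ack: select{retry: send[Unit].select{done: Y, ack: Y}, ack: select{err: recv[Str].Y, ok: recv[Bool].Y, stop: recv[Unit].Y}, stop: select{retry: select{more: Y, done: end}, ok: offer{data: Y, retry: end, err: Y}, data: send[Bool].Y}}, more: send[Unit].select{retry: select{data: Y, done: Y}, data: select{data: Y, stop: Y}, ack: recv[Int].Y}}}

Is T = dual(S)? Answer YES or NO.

recv[Unit] vs send[Unit]  match
  μY vs μY  match (binder kept)
    select{stop,data} vs offer{stop,data}  match labels match
      [stop]
        recv[Str] vs send[Str]  match
          offer{data,err} vs select{data,err}  match labels match
            [data]
              send[Int] vs recv[Int]  match
                send[Int] vs recv[Int]  match
                  Y vs Y  match
            [err]
              recv[Unit] vs send[Unit]  match
                select{more,data} vs offer{more,data}  match labels match
                  [more]
                    end vs end  match
                  [data]
                    end vs end  match
      [data]
        select{ack,more} vs offer{ack,more}  match labels match
          [ack]
            offer{retry,ack,stop} vs select{retry,ack,stop}  match labels match
              [retry]
                recv[Unit] vs send[Unit]  match
                  offer{done,ack} vs select{done,ack}  match labels match
                    [done]
                      Y vs Y  match
                    [ack]
                      Y vs Y  match
              [ack]
                offer{err,ok,stop} vs select{err,ok,stop}  match labels match
                  [err]
                    send[Str] vs recv[Str]  match
                      Y vs Y  match
                  [ok]
                    send[Bool] vs recv[Bool]  match
                      Y vs Y  match
                  [stop]
                    send[Unit] vs recv[Unit]  match
                      Y vs Y  match
              [stop]
                offer{retry,ok,data} vs select{retry,ok,data}  match labels match
                  [retry]
                    offer{more,done} vs select{more,done}  match labels match
                      [more]
                        Y vs Y  match
                      [done]
                        end vs end  match
                  [ok]
                    select{data,retry,err} vs offer{data,retry,err}  match labels match
                      [data]
                        Y vs Y  match
                      [retry]
                        end vs end  match
                      [err]
                        Y vs Y  match
                  [data]
                    recv[Bool] vs send[Bool]  match
                      Y vs Y  match
          [more]
            recv[Unit] vs send[Unit]  match
              offer{retry,data,ack} vs select{retry,data,ack}  match labels match
                [retry]
                  offer{data,done} vs select{data,done}  match labels match
                    [data]
                      Y vs Y  match
                    [done]
                      Y vs Y  match
                [data]
                  offer{data,stop} vs select{data,stop}  match labels match
                    [data]
                      Y vs Y  match
                    [stop]
                      Y vs Y  match
                [ack]
                  send[Int] vs recv[Int]  match
                    Y vs Y  match

YES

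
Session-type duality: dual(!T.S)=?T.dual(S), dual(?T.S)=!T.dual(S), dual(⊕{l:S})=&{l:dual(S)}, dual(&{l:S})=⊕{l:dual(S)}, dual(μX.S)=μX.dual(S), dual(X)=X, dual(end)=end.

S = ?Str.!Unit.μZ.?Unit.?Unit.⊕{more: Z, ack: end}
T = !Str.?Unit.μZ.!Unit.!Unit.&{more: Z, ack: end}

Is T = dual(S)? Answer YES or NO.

?Str vs !Str  match
  !Unit vs ?Unit  match
    μZ vs μZ  match (rec unchanged)
      ?Unit vs !Unit  match
        ?Unit vs !Unit  match
          ⊕{more,ack} vs &{more,ack}  match same labels
            • more:
              Z vs Z  match
            • ack:
              end vs end  match

YES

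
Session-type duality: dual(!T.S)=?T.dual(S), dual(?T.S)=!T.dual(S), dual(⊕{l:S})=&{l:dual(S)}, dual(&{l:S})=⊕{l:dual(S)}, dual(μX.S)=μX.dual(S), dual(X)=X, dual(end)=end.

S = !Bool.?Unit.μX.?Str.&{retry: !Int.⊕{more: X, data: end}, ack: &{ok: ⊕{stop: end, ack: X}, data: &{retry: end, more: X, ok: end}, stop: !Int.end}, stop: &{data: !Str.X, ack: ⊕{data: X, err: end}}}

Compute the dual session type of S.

?Bool.!Unit.μX.!Str.⊕{retry: ?Int.&{more: X, data: end}, ack: ⊕{ok: &{stop: end, ack: X}, data: ⊕{retry: end, more: X, ok: end}, stop: ?Int.end}, stop: ⊕{data: ?Str.X, ack: &{data: X, err: end}}}

!Bool → ?Bool
  ?Unit → !Unit
    μX → μX  (μ self-dual)
      ?Str → !Str
        &{retry,ack,stop} → ⊕{retry,ack,stop}  (&→⊕)
          case retry:
            !Int → ?Int
              ⊕{more,data} → &{more,data}  (internal→external)
                case more:
                  X ↦ X
                case data:
                  end ↦ end
          case ack:
            &{ok,data,stop} → ⊕{ok,data,stop}  (&→⊕)
              case ok:
                ⊕{stop,ack} → &{stop,ack}  (internal→external)
                  case stop:
                    end ↦ end
                  case ack:
                    X ↦ X
              case data:
                &{retry,more,ok} → ⊕{retry,more,ok}  (&→⊕)
                  case retry:
                    end ↦ end
                  case more:
                    X ↦ X
                  case ok:
                    end ↦ end
              case stop:
                !Int → ?Int
                  end ↦ end
          case stop:
            &{data,ack} → ⊕{data,ack}  (&→⊕)
              case data:
                !Str → ?Str
                  X ↦ X
              case ack:
                ⊕{data,err} → &{data,err}  (internal→external)
                  case data:
                    X ↦ X
                  case err:
                    end ↦ end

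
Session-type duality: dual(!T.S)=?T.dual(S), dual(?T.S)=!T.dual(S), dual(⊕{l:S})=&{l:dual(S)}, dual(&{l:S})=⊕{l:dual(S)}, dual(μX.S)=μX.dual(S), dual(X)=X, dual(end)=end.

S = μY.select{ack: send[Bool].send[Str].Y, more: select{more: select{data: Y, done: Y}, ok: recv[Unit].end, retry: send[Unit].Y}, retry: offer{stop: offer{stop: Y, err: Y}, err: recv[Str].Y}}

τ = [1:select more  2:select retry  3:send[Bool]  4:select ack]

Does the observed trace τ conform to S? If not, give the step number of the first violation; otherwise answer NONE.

step 1: select more  ok  now at select{more: select{data: μY.…, done: μY.…}, ok: recv[Unit].end, retry: send[Unit].μY.…}
step 2: select retry  ok  now at send[Unit].μY.…
step 3: got send[Bool], protocol expects send[Unit]  ✗

3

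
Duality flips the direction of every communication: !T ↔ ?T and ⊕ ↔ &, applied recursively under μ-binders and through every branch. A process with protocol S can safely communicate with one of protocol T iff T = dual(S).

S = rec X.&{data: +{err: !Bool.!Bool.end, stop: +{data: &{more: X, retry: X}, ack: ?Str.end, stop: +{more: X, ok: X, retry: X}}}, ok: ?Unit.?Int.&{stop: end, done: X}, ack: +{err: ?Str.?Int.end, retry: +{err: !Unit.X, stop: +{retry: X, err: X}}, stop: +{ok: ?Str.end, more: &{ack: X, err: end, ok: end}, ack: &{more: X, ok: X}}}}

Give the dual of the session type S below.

rec X → rec X  (rec unchanged)
  &{data,ok,ack} → +{data,ok,ack}  (external→internal)
    [data]
      +{err,stop} → &{err,stop}  (⊕→&)
        [err]
          !Bool → ?Bool
            !Bool → ?Bool
              end self-dual
        [stop]
          +{data,ack,stop} → &{data,ack,stop}  (⊕→&)
            [data]
              &{more,retry} → +{more,retry}  (external→internal)
                [more]
                  X self-dual
                [retry]
                  X self-dual
            [ack]
              ?Str → !Str
                end self-dual
            [stop]
              +{more,ok,retry} → &{more,ok,retry}  (⊕→&)
                [more]
                  X self-dual
                [ok]
                  X self-dual
                [retry]
                  X self-dual
    [ok]
      ?Unit → !Unit
        ?Int → !Int
          &{stop,done} → +{stop,done}  (external→internal)
            [stop]
              end self-dual
            [done]
              X self-dual
    [ack]
      +{err,retry,stop} → &{err,retry,stop}  (⊕→&)
        [err]
          ?Str → !Str
            ?Int → !Int
              end self-dual
        [retry]
          +{err,stop} → &{err,stop}  (⊕→&)
            [err]
              !Unit → ?Unit
                X self-dual
            [stop]
              +{retry,err} → &{retry,err}  (⊕→&)
                [retry]
                  X self-dual
                [err]
                  X self-dual
        [stop]
          +{ok,more,ack} → &{ok,more,ack}  (⊕→&)
            [ok]
              ?Str → !Str
                end self-dual
            [more]
              &{ack,err,ok} → +{ack,err,ok}  (external→internal)
                [ack]
                  X self-dual
                [err]
                  end self-dual
                [ok]
                  end self-dual
            [ack]
              &{more,ok} → +{more,ok}  (external→internal)
                [more]
                  X self-dual
                [ok]
                  X self-dual

rec X.+{data: &{err: ?Bool.?Bool.end, stop: &{data: +{more: X, retry: X}, ack: !Str.end, stop: &{more: X, ok: X, retry: X}}}, ok: !Unit.!Int.+{stop: end, done: X}, ack: &{err: !Str.!Int.end, retry: &{err: ?Unit.X, stop: &{retry: X, err: X}}, stop: &{ok: !Str.end, more: +{ack: X, err: end, ok: end}, ack: +{more: X, ok: X}}}}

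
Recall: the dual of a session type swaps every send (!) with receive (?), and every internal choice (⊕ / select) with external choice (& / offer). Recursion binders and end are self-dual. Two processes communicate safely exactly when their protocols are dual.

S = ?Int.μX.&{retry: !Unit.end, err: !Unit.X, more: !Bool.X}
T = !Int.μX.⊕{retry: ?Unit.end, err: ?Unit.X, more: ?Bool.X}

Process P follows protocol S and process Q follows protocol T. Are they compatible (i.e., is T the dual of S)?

YES

?Int ‖ !Int  match
  μX ‖ μX  match (binder kept)
    &{retry,err,more} ‖ ⊕{retry,err,more}  match same labels
      • retry:
        !Unit ‖ ?Unit  match
          end ‖ end  match
      • err:
        !Unit ‖ ?Unit  match
          X ‖ X  match
      • more:
        !Bool ‖ ?Bool  match
          X ‖ X  match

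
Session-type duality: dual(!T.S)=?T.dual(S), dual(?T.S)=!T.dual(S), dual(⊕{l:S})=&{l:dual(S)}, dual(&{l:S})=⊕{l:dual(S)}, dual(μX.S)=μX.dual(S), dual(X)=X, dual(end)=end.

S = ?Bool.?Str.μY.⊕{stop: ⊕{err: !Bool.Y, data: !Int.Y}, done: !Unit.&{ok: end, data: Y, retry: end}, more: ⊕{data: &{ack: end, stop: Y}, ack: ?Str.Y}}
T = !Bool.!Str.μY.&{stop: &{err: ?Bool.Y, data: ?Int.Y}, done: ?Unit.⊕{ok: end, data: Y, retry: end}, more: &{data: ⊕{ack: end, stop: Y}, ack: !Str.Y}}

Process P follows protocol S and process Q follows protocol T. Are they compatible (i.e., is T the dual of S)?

?Bool vs !Bool  ok
  ?Str vs !Str  ok
    μY vs μY  ok (rec unchanged)
      ⊕{stop,done,more} vs &{stop,done,more}  ok same labels
        [stop]
          ⊕{err,data} vs &{err,data}  ok same labels
            [err]
              !Bool vs ?Bool  ok
                Y vs Y  ok
            [data]
              !Int vs ?Int  ok
                Y vs Y  ok
        [done]
          !Unit vs ?Unit  ok
            &{ok,data,retry} vs ⊕{ok,data,retry}  ok same labels
              [ok]
                end vs end  ok
              [data]
                Y vs Y  ok
              [retry]
                end vs end  ok
        [more]
          ⊕{data,ack} vs &{data,ack}  ok same labels
            [data]
              &{ack,stop} vs ⊕{ack,stop}  ok same labels
                [ack]
                  end vs end  ok
                [stop]
                  Y vs Y  ok
            [ack]
              ?Str vs !Str  ok
                Y vs Y  ok

YES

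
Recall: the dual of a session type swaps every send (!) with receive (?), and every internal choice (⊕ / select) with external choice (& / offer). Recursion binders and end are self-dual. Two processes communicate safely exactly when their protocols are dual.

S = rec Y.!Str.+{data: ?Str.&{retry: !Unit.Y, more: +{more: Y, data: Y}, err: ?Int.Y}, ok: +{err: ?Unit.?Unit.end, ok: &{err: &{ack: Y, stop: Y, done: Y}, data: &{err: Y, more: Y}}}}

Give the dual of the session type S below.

rec Y ↦ rec Y  (binder kept)
  !Str ↦ ?Str
    +{data,ok} ↦ &{data,ok}  (⊕→&)
      • data:
        ?Str ↦ !Str
          &{retry,more,err} ↦ +{retry,more,err}  (offer→select)
            • retry:
              !Unit ↦ ?Unit
                dual(Y) = Y
            • more:
              +{more,data} ↦ &{more,data}  (⊕→&)
                • more:
                  dual(Y) = Y
                • data:
                  dual(Y) = Y
            • err:
              ?Int ↦ !Int
                dual(Y) = Y
      • ok:
        +{err,ok} ↦ &{err,ok}  (⊕→&)
          • err:
            ?Unit ↦ !Unit
              ?Unit ↦ !Unit
                dual(end) = end
          • ok:
            &{err,data} ↦ +{err,data}  (offer→select)
              • err:
                &{ack,stop,done} ↦ +{ack,stop,done}  (offer→select)
                  • ack:
                    dual(Y) = Y
                  • stop:
                    dual(Y) = Y
                  • done:
                    dual(Y) = Y
              • data:
                &{err,more} ↦ +{err,more}  (offer→select)
                  • err:
                    dual(Y) = Y
                  • more:
                    dual(Y) = Y

rec Y.?Str.&{data: !Str.+{retry: ?Unit.Y, more: &{more: Y, data: Y}, err: !Int.Y}, ok: &{err: !Unit.!Unit.end, ok: +{err: +{ack: Y, stop: Y, done: Y}, data: +{err: Y, more: Y}}}}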